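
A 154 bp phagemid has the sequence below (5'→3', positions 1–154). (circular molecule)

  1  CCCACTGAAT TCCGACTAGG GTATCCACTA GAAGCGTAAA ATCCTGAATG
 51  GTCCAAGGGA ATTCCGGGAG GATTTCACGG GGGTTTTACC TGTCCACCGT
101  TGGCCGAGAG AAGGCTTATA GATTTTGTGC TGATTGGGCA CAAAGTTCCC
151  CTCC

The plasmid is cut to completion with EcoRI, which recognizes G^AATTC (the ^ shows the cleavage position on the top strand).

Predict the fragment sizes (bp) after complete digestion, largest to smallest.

102, 52 bp

EcoRI sites (GAATTC) start at positions 7, 59.
EcoRI cuts after the first base of each site, so after positions 7, 59.
Circular molecule, 2 cuts → 2 fragments:
  8–59 → 52 bp
  60–154 then 1–7 → 95 + 7 = 102 bp
Sorted largest to smallest: 102, 52 bp.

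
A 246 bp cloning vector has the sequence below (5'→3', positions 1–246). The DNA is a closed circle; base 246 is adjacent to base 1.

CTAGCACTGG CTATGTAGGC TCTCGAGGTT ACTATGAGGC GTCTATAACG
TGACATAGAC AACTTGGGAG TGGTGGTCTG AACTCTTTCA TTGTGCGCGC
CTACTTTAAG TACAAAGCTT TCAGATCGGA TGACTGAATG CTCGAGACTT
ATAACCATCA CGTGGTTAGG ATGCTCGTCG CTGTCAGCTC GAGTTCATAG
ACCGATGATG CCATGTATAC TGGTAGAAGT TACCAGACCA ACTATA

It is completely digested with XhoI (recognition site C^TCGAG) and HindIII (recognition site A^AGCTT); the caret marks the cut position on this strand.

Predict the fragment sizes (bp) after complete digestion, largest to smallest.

93, 80, 47, 26 bp

XhoI sites (CTCGAG) start at positions 22, 141, 188.
XhoI cuts after the first base of each site, so after positions 22, 141, 188.
The HindIII site (AAGCTT) starts at position 115.
HindIII cuts after the first base of each site, so after position 115.
Combined cut positions: 22, 115, 141, 188.
Circular molecule, 4 cuts → 4 fragments:
  23–115 → 93 bp
  116–141 → 26 bp
  142–188 → 47 bp
  189–246 then 1–22 → 58 + 22 = 80 bp
Sorted largest to smallest: 93, 80, 47, 26 bp.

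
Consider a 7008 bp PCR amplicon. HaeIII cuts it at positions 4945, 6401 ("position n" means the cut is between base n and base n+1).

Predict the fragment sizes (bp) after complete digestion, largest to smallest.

Linear molecule, 2 cuts → 3 fragments:
  4945 − 0 = 4945 bp
  6401 − 4945 = 1456 bp
  7008 − 6401 = 607 bp
Sorted largest to smallest: 4945, 1456, 607 bp.

4945, 1456, 607 bp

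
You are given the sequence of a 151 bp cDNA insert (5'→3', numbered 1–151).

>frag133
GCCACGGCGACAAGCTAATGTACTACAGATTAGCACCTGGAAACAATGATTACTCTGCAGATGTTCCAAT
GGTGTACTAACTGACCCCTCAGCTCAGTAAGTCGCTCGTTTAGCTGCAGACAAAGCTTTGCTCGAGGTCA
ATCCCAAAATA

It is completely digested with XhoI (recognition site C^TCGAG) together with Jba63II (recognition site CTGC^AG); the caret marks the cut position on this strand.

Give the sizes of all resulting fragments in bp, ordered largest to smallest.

The XhoI site (CTCGAG) starts at position 131.
XhoI cuts after the first base of each site, so after position 131.
Jba63II sites (CTGCAG) start at positions 55, 114.
Jba63II cuts after base 4 of each site, so after positions 58, 117.
Combined cut positions: 58, 117, 131.
Linear molecule, 3 cuts → 4 fragments:
  1–58 → 58 bp
  59–117 → 59 bp
  118–131 → 14 bp
  132–151 → 20 bp
Sorted largest to smallest: 59, 58, 20, 14 bp.

59, 58, 20, 14 bp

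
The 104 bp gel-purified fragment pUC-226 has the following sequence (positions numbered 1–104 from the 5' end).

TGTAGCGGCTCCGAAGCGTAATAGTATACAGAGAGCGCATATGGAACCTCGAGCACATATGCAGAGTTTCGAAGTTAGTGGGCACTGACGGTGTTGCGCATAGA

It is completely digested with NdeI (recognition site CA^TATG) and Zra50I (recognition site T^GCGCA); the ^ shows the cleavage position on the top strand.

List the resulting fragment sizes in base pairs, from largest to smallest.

NdeI sites (CATATG) start at positions 38, 56.
NdeI cuts after base 2 of each site, so after positions 39, 57.
The Zra50I site (TGCGCA) starts at position 95.
Zra50I cuts after the first base of each site, so after position 95.
Combined cut positions: 39, 57, 95.
Linear molecule, 3 cuts → 4 fragments:
  1–39 → 39 bp
  40–57 → 18 bp
  58–95 → 38 bp
  96–104 → 9 bp
Sorted largest to smallest: 39, 38, 18, 9 bp.

39, 38, 18, 9 bp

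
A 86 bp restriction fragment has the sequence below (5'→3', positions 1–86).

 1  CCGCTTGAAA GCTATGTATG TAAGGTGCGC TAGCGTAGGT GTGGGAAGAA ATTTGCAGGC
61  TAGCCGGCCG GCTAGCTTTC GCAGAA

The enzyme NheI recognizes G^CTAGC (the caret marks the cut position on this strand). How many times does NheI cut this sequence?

GCTAGC occurs starting at positions 29, 59, 71.
NheI cuts at 3 sites.

3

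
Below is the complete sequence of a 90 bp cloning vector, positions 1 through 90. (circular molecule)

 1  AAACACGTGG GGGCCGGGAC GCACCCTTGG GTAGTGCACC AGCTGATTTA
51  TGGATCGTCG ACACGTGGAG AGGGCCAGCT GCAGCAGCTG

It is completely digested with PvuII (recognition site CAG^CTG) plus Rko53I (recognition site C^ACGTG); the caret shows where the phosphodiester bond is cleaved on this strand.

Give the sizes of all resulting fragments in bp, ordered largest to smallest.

PvuII sites (CAGCTG) start at positions 40, 76, 85.
PvuII cuts after base 3 of each site, so after positions 42, 78, 87.
Rko53I sites (CACGTG) start at positions 4, 62.
Rko53I cuts after the first base of each site, so after positions 4, 62.
Combined cut positions: 4, 42, 62, 78, 87.
Circular molecule, 5 cuts → 5 fragments:
  5–42 → 38 bp
  43–62 → 20 bp
  63–78 → 16 bp
  79–87 → 9 bp
  88–90 then 1–4 → 3 + 4 = 7 bp
Sorted largest to smallest: 38, 20, 16, 9, 7 bp.

38, 20, 16, 9, 7 bp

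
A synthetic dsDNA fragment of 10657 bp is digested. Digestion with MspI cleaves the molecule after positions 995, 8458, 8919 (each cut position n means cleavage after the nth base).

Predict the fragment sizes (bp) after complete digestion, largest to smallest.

7463, 1738, 995, 461 bp

Linear molecule, 3 cuts → 4 fragments:
  995 − 0 = 995 bp
  8458 − 995 = 7463 bp
  8919 − 8458 = 461 bp
  10657 − 8919 = 1738 bp
Sorted largest to smallest: 7463, 1738, 995, 461 bp.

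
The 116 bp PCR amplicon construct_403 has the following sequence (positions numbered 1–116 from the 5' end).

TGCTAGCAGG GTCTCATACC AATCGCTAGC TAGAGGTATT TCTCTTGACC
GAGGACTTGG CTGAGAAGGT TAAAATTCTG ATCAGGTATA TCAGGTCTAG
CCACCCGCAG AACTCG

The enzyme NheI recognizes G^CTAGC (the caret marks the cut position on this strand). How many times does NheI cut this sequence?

2

GCTAGC occurs starting at positions 2, 25.
NheI cuts at 2 sites.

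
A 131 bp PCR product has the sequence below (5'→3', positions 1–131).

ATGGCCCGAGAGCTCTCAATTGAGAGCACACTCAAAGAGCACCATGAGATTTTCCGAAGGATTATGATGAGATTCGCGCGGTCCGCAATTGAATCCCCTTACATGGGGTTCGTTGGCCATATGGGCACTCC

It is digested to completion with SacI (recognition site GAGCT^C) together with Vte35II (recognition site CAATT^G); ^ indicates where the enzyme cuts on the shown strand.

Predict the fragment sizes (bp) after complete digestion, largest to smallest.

The SacI site (GAGCTC) starts at position 10.
SacI cuts after base 5 of each site (before the last base), so after position 14.
Vte35II sites (CAATTG) start at positions 17, 86.
Vte35II cuts after base 5 of each site (before the last base), so after positions 21, 90.
Combined cut positions: 14, 21, 90.
Linear molecule, 3 cuts → 4 fragments:
  1–14 → 14 bp
  15–21 → 7 bp
  22–90 → 69 bp
  91–131 → 41 bp
Sorted largest to smallest: 69, 41, 14, 7 bp.

69, 41, 14, 7 bp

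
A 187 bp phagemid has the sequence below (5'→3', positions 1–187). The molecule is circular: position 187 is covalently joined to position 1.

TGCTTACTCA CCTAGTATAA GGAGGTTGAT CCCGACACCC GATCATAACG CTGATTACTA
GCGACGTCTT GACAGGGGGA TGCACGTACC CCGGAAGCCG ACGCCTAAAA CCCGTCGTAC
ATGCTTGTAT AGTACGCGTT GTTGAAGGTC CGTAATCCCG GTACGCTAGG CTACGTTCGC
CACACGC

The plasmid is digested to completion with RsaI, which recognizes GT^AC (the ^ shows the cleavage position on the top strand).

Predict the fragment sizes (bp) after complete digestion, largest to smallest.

RsaI sites (GTAC) start at positions 86, 117, 132, 161.
RsaI cuts after base 2 of each site, so after positions 87, 118, 133, 162.
Circular molecule, 4 cuts → 4 fragments:
  88–118 → 31 bp
  119–133 → 15 bp
  134–162 → 29 bp
  163–187 then 1–87 → 25 + 87 = 112 bp
Sorted largest to smallest: 112, 31, 29, 15 bp.

112, 31, 29, 15 bp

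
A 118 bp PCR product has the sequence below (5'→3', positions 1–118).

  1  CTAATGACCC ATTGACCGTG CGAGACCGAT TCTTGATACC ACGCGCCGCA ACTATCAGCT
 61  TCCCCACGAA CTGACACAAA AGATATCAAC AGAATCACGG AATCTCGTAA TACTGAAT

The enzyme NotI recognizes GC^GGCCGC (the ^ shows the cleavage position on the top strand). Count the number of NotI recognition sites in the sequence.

0

No occurrence of GCGGCCGC is present in the sequence.
NotI does not cut: 0 sites.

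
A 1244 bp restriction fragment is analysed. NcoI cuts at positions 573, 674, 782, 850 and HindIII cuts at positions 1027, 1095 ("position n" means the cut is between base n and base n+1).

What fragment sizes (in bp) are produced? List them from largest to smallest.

573, 177, 149, 108, 101, 68, 68 bp

Combined cut positions (sorted): 573, 674, 782, 850, 1027, 1095.
Linear molecule, 6 cuts → 7 fragments:
  573 − 0 = 573 bp
  674 − 573 = 101 bp
  782 − 674 = 108 bp
  850 − 782 = 68 bp
  1027 − 850 = 177 bp
  1095 − 1027 = 68 bp
  1244 − 1095 = 149 bp
Sorted largest to smallest: 573, 177, 149, 108, 101, 68, 68 bp.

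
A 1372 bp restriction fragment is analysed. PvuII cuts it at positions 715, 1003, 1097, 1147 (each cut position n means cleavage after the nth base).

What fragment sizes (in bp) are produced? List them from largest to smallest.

715, 288, 225, 94, 50 bp

Linear molecule, 4 cuts → 5 fragments:
  715 − 0 = 715 bp
  1003 − 715 = 288 bp
  1097 − 1003 = 94 bp
  1147 − 1097 = 50 bp
  1372 − 1147 = 225 bp
Sorted largest to smallest: 715, 288, 225, 94, 50 bp.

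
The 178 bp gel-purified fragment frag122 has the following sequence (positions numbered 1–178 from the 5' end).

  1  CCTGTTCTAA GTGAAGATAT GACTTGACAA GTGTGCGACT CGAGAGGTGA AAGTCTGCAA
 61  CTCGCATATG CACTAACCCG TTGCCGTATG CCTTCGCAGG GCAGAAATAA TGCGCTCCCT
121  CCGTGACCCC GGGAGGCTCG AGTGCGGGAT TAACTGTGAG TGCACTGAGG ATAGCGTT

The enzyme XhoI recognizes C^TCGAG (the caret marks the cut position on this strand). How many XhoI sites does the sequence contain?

CTCGAG occurs starting at positions 39, 137.
XhoI cuts at 2 sites.

2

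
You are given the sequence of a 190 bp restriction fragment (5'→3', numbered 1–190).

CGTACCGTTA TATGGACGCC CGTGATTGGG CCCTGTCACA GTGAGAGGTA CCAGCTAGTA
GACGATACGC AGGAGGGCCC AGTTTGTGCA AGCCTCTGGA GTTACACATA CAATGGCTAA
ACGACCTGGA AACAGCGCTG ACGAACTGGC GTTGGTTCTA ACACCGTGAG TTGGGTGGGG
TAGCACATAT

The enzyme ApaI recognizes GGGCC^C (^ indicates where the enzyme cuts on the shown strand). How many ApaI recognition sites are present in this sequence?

GGGCCC occurs starting at positions 28, 75.
ApaI cuts at 2 sites.

2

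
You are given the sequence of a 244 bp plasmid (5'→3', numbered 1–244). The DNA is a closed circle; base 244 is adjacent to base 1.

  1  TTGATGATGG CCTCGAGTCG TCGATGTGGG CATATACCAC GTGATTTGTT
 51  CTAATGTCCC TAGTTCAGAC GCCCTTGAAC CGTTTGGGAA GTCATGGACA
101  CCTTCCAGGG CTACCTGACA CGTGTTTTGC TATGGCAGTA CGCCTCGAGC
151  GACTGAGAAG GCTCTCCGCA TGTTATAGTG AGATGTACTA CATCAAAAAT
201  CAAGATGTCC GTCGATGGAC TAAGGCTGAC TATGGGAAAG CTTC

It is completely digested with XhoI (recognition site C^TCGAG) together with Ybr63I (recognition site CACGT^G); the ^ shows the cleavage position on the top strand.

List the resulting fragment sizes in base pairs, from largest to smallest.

XhoI sites (CTCGAG) start at positions 12, 144.
XhoI cuts after the first base of each site, so after positions 12, 144.
Ybr63I sites (CACGTG) start at positions 38, 119.
Ybr63I cuts after base 5 of each site (before the last base), so after positions 42, 123.
Combined cut positions: 12, 42, 123, 144.
Circular molecule, 4 cuts → 4 fragments:
  13–42 → 30 bp
  43–123 → 81 bp
  124–144 → 21 bp
  145–244 then 1–12 → 100 + 12 = 112 bp
Sorted largest to smallest: 112, 81, 30, 21 bp.

112, 81, 30, 21 bp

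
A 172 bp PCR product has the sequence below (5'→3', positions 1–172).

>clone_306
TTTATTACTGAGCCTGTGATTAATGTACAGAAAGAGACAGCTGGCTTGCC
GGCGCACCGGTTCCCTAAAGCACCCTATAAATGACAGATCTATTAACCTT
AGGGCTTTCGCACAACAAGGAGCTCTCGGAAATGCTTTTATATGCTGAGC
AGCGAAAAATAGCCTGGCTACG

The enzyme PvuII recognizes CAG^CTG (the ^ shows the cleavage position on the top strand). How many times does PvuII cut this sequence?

CAGCTG occurs starting at position 38.
PvuII cuts at 1 site.

1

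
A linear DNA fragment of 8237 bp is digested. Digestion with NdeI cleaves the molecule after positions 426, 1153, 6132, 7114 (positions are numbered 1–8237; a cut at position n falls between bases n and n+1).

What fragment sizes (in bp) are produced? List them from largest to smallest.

Linear molecule, 4 cuts → 5 fragments:
  426 − 0 = 426 bp
  1153 − 426 = 727 bp
  6132 − 1153 = 4979 bp
  7114 − 6132 = 982 bp
  8237 − 7114 = 1123 bp
Sorted largest to smallest: 4979, 1123, 982, 727, 426 bp.

4979, 1123, 982, 727, 426 bp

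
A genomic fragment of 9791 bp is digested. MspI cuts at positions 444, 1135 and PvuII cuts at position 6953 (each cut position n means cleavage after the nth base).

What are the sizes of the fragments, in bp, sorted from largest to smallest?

Combined cut positions (sorted): 444, 1135, 6953.
Linear molecule, 3 cuts → 4 fragments:
  444 − 0 = 444 bp
  1135 − 444 = 691 bp
  6953 − 1135 = 5818 bp
  9791 − 6953 = 2838 bp
Sorted largest to smallest: 5818, 2838, 691, 444 bp.

5818, 2838, 691, 444 bp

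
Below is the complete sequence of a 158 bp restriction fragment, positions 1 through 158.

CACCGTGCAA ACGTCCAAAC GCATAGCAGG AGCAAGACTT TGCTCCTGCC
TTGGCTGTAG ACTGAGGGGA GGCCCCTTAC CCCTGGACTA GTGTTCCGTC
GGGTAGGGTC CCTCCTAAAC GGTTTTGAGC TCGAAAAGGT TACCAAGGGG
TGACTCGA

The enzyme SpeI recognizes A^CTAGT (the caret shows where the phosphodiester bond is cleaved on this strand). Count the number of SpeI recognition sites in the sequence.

1

ACTAGT occurs starting at position 87.
SpeI cuts at 1 site.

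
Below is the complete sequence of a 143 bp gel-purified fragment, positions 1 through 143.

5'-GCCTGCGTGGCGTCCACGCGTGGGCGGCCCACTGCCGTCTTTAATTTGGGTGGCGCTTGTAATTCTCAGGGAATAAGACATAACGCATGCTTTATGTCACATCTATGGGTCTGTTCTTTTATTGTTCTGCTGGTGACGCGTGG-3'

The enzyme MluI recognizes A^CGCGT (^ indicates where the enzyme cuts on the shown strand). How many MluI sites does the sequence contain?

2

ACGCGT occurs starting at positions 16, 136.
MluI cuts at 2 sites.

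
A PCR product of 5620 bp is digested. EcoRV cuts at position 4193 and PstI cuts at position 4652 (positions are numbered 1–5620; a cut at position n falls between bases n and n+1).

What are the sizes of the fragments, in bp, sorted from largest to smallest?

Combined cut positions (sorted): 4193, 4652.
Linear molecule, 2 cuts → 3 fragments:
  4193 − 0 = 4193 bp
  4652 − 4193 = 459 bp
  5620 − 4652 = 968 bp
Sorted largest to smallest: 4193, 968, 459 bp.

4193, 968, 459 bp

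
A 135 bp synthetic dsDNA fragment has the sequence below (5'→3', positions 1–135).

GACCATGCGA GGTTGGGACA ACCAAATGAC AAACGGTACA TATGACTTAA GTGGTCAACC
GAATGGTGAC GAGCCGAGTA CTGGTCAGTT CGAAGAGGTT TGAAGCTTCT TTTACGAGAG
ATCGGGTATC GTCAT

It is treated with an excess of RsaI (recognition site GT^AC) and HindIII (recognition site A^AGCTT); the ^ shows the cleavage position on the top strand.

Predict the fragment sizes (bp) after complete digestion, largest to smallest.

42, 37, 32, 24 bp

RsaI sites (GTAC) start at positions 36, 78.
RsaI cuts after base 2 of each site, so after positions 37, 79.
The HindIII site (AAGCTT) starts at position 103.
HindIII cuts after the first base of each site, so after position 103.
Combined cut positions: 37, 79, 103.
Linear molecule, 3 cuts → 4 fragments:
  1–37 → 37 bp
  38–79 → 42 bp
  80–103 → 24 bp
  104–135 → 32 bp
Sorted largest to smallest: 42, 37, 32, 24 bp.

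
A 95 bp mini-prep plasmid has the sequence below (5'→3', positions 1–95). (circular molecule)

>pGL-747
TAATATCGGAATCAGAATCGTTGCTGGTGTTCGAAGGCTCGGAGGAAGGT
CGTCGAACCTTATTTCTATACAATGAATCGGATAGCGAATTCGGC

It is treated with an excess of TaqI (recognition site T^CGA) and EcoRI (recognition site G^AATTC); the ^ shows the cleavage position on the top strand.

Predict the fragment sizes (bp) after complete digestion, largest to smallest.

39, 34, 22 bp

TaqI sites (TCGA) start at positions 31, 53.
TaqI cuts after the first base of each site, so after positions 31, 53.
The EcoRI site (GAATTC) starts at position 87.
EcoRI cuts after the first base of each site, so after position 87.
Combined cut positions: 31, 53, 87.
Circular molecule, 3 cuts → 3 fragments:
  32–53 → 22 bp
  54–87 → 34 bp
  88–95 then 1–31 → 8 + 31 = 39 bp
Sorted largest to smallest: 39, 34, 22 bp.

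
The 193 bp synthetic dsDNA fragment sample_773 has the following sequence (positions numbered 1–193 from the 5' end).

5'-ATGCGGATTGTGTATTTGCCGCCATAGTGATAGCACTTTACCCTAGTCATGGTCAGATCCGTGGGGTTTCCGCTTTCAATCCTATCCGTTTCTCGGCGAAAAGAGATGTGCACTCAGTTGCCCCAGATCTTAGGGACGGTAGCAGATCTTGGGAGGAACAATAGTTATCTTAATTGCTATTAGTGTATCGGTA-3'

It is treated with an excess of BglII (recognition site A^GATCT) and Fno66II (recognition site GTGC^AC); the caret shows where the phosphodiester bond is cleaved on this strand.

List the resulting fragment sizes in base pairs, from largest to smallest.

111, 49, 19, 14 bp

BglII sites (AGATCT) start at positions 125, 144.
BglII cuts after the first base of each site, so after positions 125, 144.
The Fno66II site (GTGCAC) starts at position 108.
Fno66II cuts after base 4 of each site, so after position 111.
Combined cut positions: 111, 125, 144.
Linear molecule, 3 cuts → 4 fragments:
  1–111 → 111 bp
  112–125 → 14 bp
  126–144 → 19 bp
  145–193 → 49 bp
Sorted largest to smallest: 111, 49, 19, 14 bp.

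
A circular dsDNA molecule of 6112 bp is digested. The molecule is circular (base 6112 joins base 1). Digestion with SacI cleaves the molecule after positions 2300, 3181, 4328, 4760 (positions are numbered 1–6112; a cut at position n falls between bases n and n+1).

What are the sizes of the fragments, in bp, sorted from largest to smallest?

3652, 1147, 881, 432 bp

Circular molecule, 4 cuts → 4 fragments:
  3181 − 2300 = 881 bp
  4328 − 3181 = 1147 bp
  4760 − 4328 = 432 bp
  wrap: 6112 − 4760 + 2300 = 3652 bp
Sorted largest to smallest: 3652, 1147, 881, 432 bp.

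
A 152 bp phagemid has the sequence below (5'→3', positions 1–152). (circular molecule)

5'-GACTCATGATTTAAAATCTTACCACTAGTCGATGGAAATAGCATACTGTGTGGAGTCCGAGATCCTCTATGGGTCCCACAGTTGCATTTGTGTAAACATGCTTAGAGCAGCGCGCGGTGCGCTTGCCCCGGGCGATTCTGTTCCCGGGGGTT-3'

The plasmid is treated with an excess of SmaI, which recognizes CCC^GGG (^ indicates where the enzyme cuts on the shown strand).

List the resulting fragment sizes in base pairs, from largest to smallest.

SmaI sites (CCCGGG) start at positions 127, 143.
SmaI cuts after base 3 of each site, so after positions 129, 145.
Circular molecule, 2 cuts → 2 fragments:
  130–145 → 16 bp
  146–152 then 1–129 → 7 + 129 = 136 bp
Sorted largest to smallest: 136, 16 bp.

136, 16 bp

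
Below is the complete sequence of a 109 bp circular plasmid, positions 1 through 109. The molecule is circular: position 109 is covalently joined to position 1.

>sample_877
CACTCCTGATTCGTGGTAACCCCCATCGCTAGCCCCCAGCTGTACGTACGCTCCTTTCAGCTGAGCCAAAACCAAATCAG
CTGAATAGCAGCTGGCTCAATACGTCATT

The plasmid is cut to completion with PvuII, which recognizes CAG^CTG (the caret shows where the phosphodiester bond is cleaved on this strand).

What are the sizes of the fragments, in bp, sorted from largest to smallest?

57, 21, 20, 11 bp

PvuII sites (CAGCTG) start at positions 37, 58, 78, 89.
PvuII cuts after base 3 of each site, so after positions 39, 60, 80, 91.
Circular molecule, 4 cuts → 4 fragments:
  40–60 → 21 bp
  61–80 → 20 bp
  81–91 → 11 bp
  92–109 then 1–39 → 18 + 39 = 57 bp
Sorted largest to smallest: 57, 21, 20, 11 bp.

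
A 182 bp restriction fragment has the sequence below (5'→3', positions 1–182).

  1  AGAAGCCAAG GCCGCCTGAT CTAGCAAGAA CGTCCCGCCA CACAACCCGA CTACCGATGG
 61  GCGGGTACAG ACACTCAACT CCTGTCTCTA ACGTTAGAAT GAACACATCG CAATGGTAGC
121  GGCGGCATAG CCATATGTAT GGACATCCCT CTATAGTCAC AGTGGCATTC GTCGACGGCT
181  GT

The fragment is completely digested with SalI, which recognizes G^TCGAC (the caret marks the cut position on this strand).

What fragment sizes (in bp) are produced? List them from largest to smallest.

The SalI site (GTCGAC) starts at position 171.
SalI cuts after the first base of each site, so after position 171.
Linear molecule, 1 cut → 2 fragments:
  1–171 → 171 bp
  172–182 → 11 bp
Sorted largest to smallest: 171, 11 bp.

171, 11 bp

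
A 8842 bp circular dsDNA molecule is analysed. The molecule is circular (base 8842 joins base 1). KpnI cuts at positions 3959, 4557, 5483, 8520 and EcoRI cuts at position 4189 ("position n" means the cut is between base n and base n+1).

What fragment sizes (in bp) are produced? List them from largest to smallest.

4281, 3037, 926, 368, 230 bp

Combined cut positions (sorted): 3959, 4189, 4557, 5483, 8520.
Circular molecule, 5 cuts → 5 fragments:
  4189 − 3959 = 230 bp
  4557 − 4189 = 368 bp
  5483 − 4557 = 926 bp
  8520 − 5483 = 3037 bp
  wrap: 8842 − 8520 + 3959 = 4281 bp
Sorted largest to smallest: 4281, 3037, 926, 368, 230 bp.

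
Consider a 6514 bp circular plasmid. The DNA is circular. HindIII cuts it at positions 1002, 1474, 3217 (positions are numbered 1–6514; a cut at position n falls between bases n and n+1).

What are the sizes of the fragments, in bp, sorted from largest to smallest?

4299, 1743, 472 bp

Circular molecule, 3 cuts → 3 fragments:
  1474 − 1002 = 472 bp
  3217 − 1474 = 1743 bp
  wrap: 6514 − 3217 + 1002 = 4299 bp
Sorted largest to smallest: 4299, 1743, 472 bp.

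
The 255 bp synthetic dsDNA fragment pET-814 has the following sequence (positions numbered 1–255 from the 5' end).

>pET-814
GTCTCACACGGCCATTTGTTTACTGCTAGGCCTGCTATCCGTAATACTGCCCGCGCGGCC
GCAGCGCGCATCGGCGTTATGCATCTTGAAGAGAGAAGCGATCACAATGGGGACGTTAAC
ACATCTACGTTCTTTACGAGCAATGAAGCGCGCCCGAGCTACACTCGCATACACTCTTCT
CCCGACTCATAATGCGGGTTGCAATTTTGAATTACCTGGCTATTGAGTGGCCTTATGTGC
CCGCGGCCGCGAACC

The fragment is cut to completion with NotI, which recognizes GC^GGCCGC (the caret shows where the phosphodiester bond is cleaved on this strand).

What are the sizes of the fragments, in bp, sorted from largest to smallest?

NotI sites (GCGGCCGC) start at positions 55, 243.
NotI cuts after base 2 of each site, so after positions 56, 244.
Linear molecule, 2 cuts → 3 fragments:
  1–56 → 56 bp
  57–244 → 188 bp
  245–255 → 11 bp
Sorted largest to smallest: 188, 56, 11 bp.

188, 56, 11 bp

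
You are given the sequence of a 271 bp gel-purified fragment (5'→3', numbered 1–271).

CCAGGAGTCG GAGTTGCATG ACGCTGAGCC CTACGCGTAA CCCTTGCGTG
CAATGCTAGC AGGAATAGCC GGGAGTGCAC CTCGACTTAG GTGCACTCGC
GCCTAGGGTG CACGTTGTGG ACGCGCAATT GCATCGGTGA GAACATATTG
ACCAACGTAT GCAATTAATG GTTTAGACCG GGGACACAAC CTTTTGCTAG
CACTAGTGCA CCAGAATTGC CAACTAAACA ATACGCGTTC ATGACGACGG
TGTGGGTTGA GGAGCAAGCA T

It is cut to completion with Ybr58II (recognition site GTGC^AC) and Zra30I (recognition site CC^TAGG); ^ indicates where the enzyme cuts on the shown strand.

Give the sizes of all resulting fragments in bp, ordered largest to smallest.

Ybr58II sites (GTGCAC) start at positions 75, 91, 108, 206.
Ybr58II cuts after base 4 of each site, so after positions 78, 94, 111, 209.
The Zra30I site (CCTAGG) starts at position 102.
Zra30I cuts after base 2 of each site, so after position 103.
Combined cut positions: 78, 94, 103, 111, 209.
Linear molecule, 5 cuts → 6 fragments:
  1–78 → 78 bp
  79–94 → 16 bp
  95–103 → 9 bp
  104–111 → 8 bp
  112–209 → 98 bp
  210–271 → 62 bp
Sorted largest to smallest: 98, 78, 62, 16, 9, 8 bp.

98, 78, 62, 16, 9, 8 bp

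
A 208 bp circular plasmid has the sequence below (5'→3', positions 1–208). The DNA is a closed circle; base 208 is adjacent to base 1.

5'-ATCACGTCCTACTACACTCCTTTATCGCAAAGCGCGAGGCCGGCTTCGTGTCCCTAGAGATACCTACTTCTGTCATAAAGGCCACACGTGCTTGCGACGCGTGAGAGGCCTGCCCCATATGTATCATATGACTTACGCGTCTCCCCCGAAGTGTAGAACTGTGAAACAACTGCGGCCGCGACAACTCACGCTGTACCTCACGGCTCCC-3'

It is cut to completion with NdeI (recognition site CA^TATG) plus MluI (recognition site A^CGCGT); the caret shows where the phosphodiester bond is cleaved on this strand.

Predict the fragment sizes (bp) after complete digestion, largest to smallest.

170, 20, 9, 9 bp

NdeI sites (CATATG) start at positions 116, 125.
NdeI cuts after base 2 of each site, so after positions 117, 126.
MluI sites (ACGCGT) start at positions 97, 135.
MluI cuts after the first base of each site, so after positions 97, 135.
Combined cut positions: 97, 117, 126, 135.
Circular molecule, 4 cuts → 4 fragments:
  98–117 → 20 bp
  118–126 → 9 bp
  127–135 → 9 bp
  136–208 then 1–97 → 73 + 97 = 170 bp
Sorted largest to smallest: 170, 20, 9, 9 bp.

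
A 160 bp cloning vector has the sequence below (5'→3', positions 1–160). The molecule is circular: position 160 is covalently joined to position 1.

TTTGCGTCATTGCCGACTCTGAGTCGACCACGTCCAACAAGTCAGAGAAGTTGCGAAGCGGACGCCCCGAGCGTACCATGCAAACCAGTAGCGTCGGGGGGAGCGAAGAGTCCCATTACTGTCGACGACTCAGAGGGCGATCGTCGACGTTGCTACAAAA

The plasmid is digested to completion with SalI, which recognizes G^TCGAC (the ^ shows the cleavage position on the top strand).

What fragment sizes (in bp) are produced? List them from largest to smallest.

SalI sites (GTCGAC) start at positions 23, 121, 143.
SalI cuts after the first base of each site, so after positions 23, 121, 143.
Circular molecule, 3 cuts → 3 fragments:
  24–121 → 98 bp
  122–143 → 22 bp
  144–160 then 1–23 → 17 + 23 = 40 bp
Sorted largest to smallest: 98, 40, 22 bp.

98, 40, 22 bp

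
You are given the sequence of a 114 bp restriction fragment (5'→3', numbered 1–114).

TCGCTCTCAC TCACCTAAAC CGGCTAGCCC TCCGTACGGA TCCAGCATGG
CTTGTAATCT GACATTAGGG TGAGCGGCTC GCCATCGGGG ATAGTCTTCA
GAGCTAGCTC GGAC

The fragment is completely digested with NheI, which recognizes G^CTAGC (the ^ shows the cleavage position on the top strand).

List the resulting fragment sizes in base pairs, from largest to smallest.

80, 23, 11 bp

NheI sites (GCTAGC) start at positions 23, 103.
NheI cuts after the first base of each site, so after positions 23, 103.
Linear molecule, 2 cuts → 3 fragments:
  1–23 → 23 bp
  24–103 → 80 bp
  104–114 → 11 bp
Sorted largest to smallest: 80, 23, 11 bp.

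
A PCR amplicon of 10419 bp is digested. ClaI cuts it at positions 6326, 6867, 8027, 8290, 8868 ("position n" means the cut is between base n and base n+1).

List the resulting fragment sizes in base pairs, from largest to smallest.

6326, 1551, 1160, 578, 541, 263 bp

Linear molecule, 5 cuts → 6 fragments:
  6326 − 0 = 6326 bp
  6867 − 6326 = 541 bp
  8027 − 6867 = 1160 bp
  8290 − 8027 = 263 bp
  8868 − 8290 = 578 bp
  10419 − 8868 = 1551 bp
Sorted largest to smallest: 6326, 1551, 1160, 578, 541, 263 bp.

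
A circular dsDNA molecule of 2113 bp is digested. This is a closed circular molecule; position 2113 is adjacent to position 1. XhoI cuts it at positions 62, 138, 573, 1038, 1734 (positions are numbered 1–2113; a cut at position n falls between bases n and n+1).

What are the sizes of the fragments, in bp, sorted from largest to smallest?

Circular molecule, 5 cuts → 5 fragments:
  138 − 62 = 76 bp
  573 − 138 = 435 bp
  1038 − 573 = 465 bp
  1734 − 1038 = 696 bp
  wrap: 2113 − 1734 + 62 = 441 bp
Sorted largest to smallest: 696, 465, 441, 435, 76 bp.

696, 465, 441, 435, 76 bp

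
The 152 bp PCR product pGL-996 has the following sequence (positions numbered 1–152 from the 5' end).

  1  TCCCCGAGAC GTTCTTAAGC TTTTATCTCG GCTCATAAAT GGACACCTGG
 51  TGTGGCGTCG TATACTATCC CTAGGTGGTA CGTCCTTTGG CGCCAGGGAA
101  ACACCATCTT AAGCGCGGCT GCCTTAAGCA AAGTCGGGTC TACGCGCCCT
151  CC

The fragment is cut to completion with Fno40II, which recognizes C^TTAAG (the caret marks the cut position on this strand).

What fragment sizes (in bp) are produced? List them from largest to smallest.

94, 29, 15, 14 bp

Fno40II sites (CTTAAG) start at positions 14, 108, 123.
Fno40II cuts after the first base of each site, so after positions 14, 108, 123.
Linear molecule, 3 cuts → 4 fragments:
  1–14 → 14 bp
  15–108 → 94 bp
  109–123 → 15 bp
  124–152 → 29 bp
Sorted largest to smallest: 94, 29, 15, 14 bp.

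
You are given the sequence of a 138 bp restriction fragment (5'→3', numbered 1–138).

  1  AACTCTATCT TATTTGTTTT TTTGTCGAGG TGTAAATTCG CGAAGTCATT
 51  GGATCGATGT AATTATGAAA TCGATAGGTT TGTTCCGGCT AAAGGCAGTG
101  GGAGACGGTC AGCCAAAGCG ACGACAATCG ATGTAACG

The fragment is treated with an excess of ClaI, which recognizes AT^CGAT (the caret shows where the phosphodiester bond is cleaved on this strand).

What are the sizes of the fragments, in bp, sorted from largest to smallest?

57, 54, 17, 10 bp

ClaI sites (ATCGAT) start at positions 53, 70, 127.
ClaI cuts after base 2 of each site, so after positions 54, 71, 128.
Linear molecule, 3 cuts → 4 fragments:
  1–54 → 54 bp
  55–71 → 17 bp
  72–128 → 57 bp
  129–138 → 10 bp
Sorted largest to smallest: 57, 54, 17, 10 bp.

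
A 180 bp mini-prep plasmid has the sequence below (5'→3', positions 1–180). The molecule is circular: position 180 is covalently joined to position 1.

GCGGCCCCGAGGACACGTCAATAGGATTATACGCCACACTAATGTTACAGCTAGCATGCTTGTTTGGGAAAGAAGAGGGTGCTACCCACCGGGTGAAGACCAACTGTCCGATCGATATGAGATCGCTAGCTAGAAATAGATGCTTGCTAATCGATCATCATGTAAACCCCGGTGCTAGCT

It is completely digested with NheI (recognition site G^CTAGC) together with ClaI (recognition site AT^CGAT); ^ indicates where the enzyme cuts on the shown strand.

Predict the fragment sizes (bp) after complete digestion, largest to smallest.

62, 56, 26, 23, 13 bp

NheI sites (GCTAGC) start at positions 50, 125, 174.
NheI cuts after the first base of each site, so after positions 50, 125, 174.
ClaI sites (ATCGAT) start at positions 111, 150.
ClaI cuts after base 2 of each site, so after positions 112, 151.
Combined cut positions: 50, 112, 125, 151, 174.
Circular molecule, 5 cuts → 5 fragments:
  51–112 → 62 bp
  113–125 → 13 bp
  126–151 → 26 bp
  152–174 → 23 bp
  175–180 then 1–50 → 6 + 50 = 56 bp
Sorted largest to smallest: 62, 56, 26, 23, 13 bp.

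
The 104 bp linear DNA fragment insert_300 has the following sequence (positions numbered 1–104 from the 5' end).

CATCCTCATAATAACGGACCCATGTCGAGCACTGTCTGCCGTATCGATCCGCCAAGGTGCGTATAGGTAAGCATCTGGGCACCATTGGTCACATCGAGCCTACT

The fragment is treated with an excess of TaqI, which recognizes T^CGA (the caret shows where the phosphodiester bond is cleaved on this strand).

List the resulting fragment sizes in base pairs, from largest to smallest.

TaqI sites (TCGA) start at positions 25, 44, 94.
TaqI cuts after the first base of each site, so after positions 25, 44, 94.
Linear molecule, 3 cuts → 4 fragments:
  1–25 → 25 bp
  26–44 → 19 bp
  45–94 → 50 bp
  95–104 → 10 bp
Sorted largest to smallest: 50, 25, 19, 10 bp.

50, 25, 19, 10 bp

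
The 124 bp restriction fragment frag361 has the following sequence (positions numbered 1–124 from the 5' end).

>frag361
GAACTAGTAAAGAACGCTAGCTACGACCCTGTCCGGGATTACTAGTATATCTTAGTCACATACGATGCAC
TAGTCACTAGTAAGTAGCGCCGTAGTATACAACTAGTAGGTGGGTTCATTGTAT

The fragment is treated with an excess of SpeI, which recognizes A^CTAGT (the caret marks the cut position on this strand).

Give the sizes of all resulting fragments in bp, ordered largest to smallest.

SpeI sites (ACTAGT) start at positions 3, 41, 69, 76, 102.
SpeI cuts after the first base of each site, so after positions 3, 41, 69, 76, 102.
Linear molecule, 5 cuts → 6 fragments:
  1–3 → 3 bp
  4–41 → 38 bp
  42–69 → 28 bp
  70–76 → 7 bp
  77–102 → 26 bp
  103–124 → 22 bp
Sorted largest to smallest: 38, 28, 26, 22, 7, 3 bp.

38, 28, 26, 22, 7, 3 bp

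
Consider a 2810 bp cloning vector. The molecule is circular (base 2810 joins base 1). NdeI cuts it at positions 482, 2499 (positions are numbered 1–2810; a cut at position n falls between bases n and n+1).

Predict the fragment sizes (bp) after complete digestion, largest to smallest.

Circular molecule, 2 cuts → 2 fragments:
  2499 − 482 = 2017 bp
  wrap: 2810 − 2499 + 482 = 793 bp
Sorted largest to smallest: 2017, 793 bp.

2017, 793 bp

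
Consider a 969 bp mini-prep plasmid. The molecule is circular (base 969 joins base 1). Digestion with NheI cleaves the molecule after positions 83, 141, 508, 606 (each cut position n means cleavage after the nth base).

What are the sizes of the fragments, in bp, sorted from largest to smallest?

446, 367, 98, 58 bp

Circular molecule, 4 cuts → 4 fragments:
  141 − 83 = 58 bp
  508 − 141 = 367 bp
  606 − 508 = 98 bp
  wrap: 969 − 606 + 83 = 446 bp
Sorted largest to smallest: 446, 367, 98, 58 bp.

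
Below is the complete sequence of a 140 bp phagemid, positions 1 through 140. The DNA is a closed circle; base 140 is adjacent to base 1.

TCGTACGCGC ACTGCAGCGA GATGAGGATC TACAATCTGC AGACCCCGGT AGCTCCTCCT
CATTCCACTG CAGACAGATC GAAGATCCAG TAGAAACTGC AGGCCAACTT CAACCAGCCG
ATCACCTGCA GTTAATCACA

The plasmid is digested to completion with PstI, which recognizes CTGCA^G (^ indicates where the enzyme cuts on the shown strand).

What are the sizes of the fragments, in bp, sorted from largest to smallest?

PstI sites (CTGCAG) start at positions 12, 37, 68, 97, 126.
PstI cuts after base 5 of each site (before the last base), so after positions 16, 41, 72, 101, 130.
Circular molecule, 5 cuts → 5 fragments:
  17–41 → 25 bp
  42–72 → 31 bp
  73–101 → 29 bp
  102–130 → 29 bp
  131–140 then 1–16 → 10 + 16 = 26 bp
Sorted largest to smallest: 31, 29, 29, 26, 25 bp.

31, 29, 29, 26, 25 bp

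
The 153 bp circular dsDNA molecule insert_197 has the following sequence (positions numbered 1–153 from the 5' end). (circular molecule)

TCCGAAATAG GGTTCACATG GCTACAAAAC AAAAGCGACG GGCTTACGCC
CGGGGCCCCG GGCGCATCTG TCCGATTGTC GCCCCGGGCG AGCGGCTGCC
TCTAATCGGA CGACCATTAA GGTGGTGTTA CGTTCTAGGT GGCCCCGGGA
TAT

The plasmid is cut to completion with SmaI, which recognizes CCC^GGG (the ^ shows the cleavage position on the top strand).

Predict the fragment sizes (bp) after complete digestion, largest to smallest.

SmaI sites (CCCGGG) start at positions 49, 57, 83, 144.
SmaI cuts after base 3 of each site, so after positions 51, 59, 85, 146.
Circular molecule, 4 cuts → 4 fragments:
  52–59 → 8 bp
  60–85 → 26 bp
  86–146 → 61 bp
  147–153 then 1–51 → 7 + 51 = 58 bp
Sorted largest to smallest: 61, 58, 26, 8 bp.

61, 58, 26, 8 bp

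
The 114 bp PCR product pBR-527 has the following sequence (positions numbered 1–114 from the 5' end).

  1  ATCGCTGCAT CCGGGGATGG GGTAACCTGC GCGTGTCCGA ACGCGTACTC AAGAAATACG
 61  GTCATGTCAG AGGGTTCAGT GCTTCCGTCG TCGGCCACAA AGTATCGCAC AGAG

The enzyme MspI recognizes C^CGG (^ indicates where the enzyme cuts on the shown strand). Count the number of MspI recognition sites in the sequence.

CCGG occurs starting at position 11.
MspI cuts at 1 site.

1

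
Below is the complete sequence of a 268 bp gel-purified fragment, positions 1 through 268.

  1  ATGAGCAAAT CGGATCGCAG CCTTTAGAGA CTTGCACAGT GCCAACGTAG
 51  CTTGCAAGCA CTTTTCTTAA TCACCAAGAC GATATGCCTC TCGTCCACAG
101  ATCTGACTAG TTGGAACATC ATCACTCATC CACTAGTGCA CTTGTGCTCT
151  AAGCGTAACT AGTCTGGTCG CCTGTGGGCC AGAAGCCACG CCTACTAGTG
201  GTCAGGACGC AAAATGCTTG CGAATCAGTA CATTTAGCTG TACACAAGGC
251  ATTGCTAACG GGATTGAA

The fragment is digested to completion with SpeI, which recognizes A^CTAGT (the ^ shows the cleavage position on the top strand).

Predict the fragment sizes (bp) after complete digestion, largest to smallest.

SpeI sites (ACTAGT) start at positions 106, 132, 158, 194.
SpeI cuts after the first base of each site, so after positions 106, 132, 158, 194.
Linear molecule, 4 cuts → 5 fragments:
  1–106 → 106 bp
  107–132 → 26 bp
  133–158 → 26 bp
  159–194 → 36 bp
  195–268 → 74 bp
Sorted largest to smallest: 106, 74, 36, 26, 26 bp.

106, 74, 36, 26, 26 bp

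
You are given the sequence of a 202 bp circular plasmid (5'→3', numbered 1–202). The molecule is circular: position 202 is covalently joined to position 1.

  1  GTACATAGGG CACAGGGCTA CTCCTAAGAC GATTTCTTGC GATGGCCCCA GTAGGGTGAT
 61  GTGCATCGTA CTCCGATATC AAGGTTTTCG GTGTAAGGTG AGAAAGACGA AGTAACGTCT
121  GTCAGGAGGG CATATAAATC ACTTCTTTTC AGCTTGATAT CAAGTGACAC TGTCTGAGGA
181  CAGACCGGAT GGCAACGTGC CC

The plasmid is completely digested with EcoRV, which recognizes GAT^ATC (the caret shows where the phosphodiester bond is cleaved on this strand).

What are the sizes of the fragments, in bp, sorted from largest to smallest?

EcoRV sites (GATATC) start at positions 75, 156.
EcoRV cuts after base 3 of each site, so after positions 77, 158.
Circular molecule, 2 cuts → 2 fragments:
  78–158 → 81 bp
  159–202 then 1–77 → 44 + 77 = 121 bp
Sorted largest to smallest: 121, 81 bp.

121, 81 bp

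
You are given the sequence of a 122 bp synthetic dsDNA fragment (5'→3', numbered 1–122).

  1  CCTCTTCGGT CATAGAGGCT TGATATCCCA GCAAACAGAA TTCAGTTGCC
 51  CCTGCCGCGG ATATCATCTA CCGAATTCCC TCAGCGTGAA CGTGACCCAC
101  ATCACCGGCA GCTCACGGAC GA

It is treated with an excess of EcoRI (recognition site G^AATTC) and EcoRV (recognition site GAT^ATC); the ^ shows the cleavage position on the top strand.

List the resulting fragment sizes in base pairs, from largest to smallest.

EcoRI sites (GAATTC) start at positions 38, 73.
EcoRI cuts after the first base of each site, so after positions 38, 73.
EcoRV sites (GATATC) start at positions 22, 60.
EcoRV cuts after base 3 of each site, so after positions 24, 62.
Combined cut positions: 24, 38, 62, 73.
Linear molecule, 4 cuts → 5 fragments:
  1–24 → 24 bp
  25–38 → 14 bp
  39–62 → 24 bp
  63–73 → 11 bp
  74–122 → 49 bp
Sorted largest to smallest: 49, 24, 24, 14, 11 bp.

49, 24, 24, 14, 11 bp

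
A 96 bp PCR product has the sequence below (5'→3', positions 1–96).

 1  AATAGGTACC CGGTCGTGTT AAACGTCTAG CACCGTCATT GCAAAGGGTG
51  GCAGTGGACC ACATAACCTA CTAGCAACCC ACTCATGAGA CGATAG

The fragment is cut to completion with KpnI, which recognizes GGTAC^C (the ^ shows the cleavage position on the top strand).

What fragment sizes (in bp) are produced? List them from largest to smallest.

The KpnI site (GGTACC) starts at position 5.
KpnI cuts after base 5 of each site (before the last base), so after position 9.
Linear molecule, 1 cut → 2 fragments:
  1–9 → 9 bp
  10–96 → 87 bp
Sorted largest to smallest: 87, 9 bp.

87, 9 bp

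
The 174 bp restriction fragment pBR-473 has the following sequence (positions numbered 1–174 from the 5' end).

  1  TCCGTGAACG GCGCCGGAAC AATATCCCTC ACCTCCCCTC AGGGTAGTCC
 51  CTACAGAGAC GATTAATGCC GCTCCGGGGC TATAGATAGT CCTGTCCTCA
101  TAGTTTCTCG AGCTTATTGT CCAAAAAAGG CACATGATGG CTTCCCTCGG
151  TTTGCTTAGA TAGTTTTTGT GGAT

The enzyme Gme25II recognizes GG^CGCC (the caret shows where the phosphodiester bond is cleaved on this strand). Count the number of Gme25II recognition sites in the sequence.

GGCGCC occurs starting at position 10.
Gme25II cuts at 1 site.

1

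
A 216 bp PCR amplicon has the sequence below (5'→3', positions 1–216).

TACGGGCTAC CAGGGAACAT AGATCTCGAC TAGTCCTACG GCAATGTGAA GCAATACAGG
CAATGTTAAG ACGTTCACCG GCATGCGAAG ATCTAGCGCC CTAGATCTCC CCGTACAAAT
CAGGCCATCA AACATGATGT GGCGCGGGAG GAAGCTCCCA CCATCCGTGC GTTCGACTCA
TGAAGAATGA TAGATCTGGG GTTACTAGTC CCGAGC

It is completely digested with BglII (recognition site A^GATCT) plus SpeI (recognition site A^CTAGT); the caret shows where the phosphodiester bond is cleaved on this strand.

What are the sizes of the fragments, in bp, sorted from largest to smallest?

89, 60, 21, 14, 12, 12, 8 bp

BglII sites (AGATCT) start at positions 21, 89, 103, 192.
BglII cuts after the first base of each site, so after positions 21, 89, 103, 192.
SpeI sites (ACTAGT) start at positions 29, 204.
SpeI cuts after the first base of each site, so after positions 29, 204.
Combined cut positions: 21, 29, 89, 103, 192, 204.
Linear molecule, 6 cuts → 7 fragments:
  1–21 → 21 bp
  22–29 → 8 bp
  30–89 → 60 bp
  90–103 → 14 bp
  104–192 → 89 bp
  193–204 → 12 bp
  205–216 → 12 bp
Sorted largest to smallest: 89, 60, 21, 14, 12, 12, 8 bp.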